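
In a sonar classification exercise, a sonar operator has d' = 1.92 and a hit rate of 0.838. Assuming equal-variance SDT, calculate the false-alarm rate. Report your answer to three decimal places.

false-alarm rate = 0.175

z(hit rate) = z(0.838) = 0.9863
z(FA) = z(H) − d' = 0.9863 − 1.92 = -0.9337
false-alarm rate = Φ(-0.9337) = 0.1752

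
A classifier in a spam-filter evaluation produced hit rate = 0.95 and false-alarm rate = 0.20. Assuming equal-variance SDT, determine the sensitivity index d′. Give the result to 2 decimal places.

Φ⁻¹(0.95) = 1.645, Φ⁻¹(0.20) = -0.842
d' = z(H) − z(FA) = 1.645 − (-0.842) = 2.487

d′ = 2.49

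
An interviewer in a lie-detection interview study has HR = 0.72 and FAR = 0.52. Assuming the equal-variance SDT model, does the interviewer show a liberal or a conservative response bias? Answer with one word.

z(H) = 0.583, z(FA) = 0.050
c = −½·(z(H) + z(FA)) = -0.3165
c < 0 → liberal criterion (biased toward responding “yes”).

liberal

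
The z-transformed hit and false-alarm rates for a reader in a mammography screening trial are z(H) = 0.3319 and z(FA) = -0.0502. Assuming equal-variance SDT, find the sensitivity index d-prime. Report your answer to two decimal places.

d' = z(H) − z(FA) = 0.3319 − (-0.0502) = 0.3821

d-prime = 0.38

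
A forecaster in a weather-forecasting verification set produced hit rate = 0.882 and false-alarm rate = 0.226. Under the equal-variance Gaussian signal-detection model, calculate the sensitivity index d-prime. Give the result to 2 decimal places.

z(H) = z(0.882) = 1.1850
z(FA) = z(0.226) = -0.7521
d' = z(H) − z(FA) = 1.1850 − (-0.7521) = 1.9371

d-prime = 1.94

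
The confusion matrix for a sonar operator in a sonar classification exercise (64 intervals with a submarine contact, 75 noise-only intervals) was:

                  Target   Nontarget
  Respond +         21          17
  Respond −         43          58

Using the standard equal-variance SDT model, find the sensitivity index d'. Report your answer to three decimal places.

H = 21/64 = 0.3281
FA = 17/75 = 0.2267
z(0.3281) = -0.4452, z(0.2267) = -0.7498
d' = z(H) − z(FA) = -0.4452 − (-0.7498) = 0.3046

d' = 0.305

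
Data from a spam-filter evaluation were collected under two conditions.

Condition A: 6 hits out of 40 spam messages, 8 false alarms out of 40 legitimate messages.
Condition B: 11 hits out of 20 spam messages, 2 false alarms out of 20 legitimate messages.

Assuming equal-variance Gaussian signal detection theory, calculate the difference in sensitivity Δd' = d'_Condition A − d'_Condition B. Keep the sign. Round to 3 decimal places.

Condition A: z(0.1500) = -1.0364, z(0.2000) = -0.8416, d' = -0.1948
Condition B: z(0.5500) = 0.1257, z(0.1000) = -1.2816, d' = 1.4073
Δd' = d'_Condition A − d'_Condition B = -0.1948 − 1.4073 = -1.6021
Condition B has the higher sensitivity.

Δd' = -1.602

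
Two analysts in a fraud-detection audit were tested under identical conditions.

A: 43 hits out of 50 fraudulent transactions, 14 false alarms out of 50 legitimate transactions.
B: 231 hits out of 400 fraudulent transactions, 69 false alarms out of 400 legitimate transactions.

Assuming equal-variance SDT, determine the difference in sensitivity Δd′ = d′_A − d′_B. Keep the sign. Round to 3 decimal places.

A: z(0.8600) = 1.0803, z(0.2800) = -0.5828, d' = 1.6631
B: z(0.5775) = 0.1955, z(0.1725) = -0.9443, d' = 1.1398
Δd' = d'_A − d'_B = 1.6631 − 1.1398 = 0.5233
A has the higher sensitivity.

Δd′ = 0.523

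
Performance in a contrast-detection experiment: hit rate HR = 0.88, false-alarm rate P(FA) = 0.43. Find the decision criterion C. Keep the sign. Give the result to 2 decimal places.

C = -0.50

z(H) = 1.175
z(FA) = -0.176
c = −½·[z(H) + z(FA)] = −0.5 × (1.175 + (-0.176)) = -0.4995
c < 0: the observer has a liberal response bias.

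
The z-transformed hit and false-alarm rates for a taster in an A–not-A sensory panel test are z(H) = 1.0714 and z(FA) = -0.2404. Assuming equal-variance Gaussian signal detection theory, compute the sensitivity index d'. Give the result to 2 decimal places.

d' = 1.31

d' = z(H) − z(FA) = 1.0714 − (-0.2404) = 1.3118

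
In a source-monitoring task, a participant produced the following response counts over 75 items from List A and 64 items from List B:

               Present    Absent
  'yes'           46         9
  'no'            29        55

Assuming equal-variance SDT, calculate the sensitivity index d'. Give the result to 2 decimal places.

d' = 1.37

H = 46/75 = 0.6133
FA = 9/64 = 0.1406
z(H) = z(0.6133) = 0.2879
z(FA) = z(0.1406) = -1.0776
d' = z(H) − z(FA) = 0.2879 − (-1.0776) = 1.3655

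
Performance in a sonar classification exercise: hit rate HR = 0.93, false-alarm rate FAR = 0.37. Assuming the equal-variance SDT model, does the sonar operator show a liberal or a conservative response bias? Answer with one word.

z(H) = 1.476, z(FA) = -0.332
c = −½·(z(H) + z(FA)) = -0.572
c < 0 → liberal criterion (biased toward responding “yes”).

liberal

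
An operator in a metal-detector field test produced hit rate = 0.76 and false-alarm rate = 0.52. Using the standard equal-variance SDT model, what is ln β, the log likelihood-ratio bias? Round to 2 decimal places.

z(0.76) = 0.706, z(0.52) = 0.050
ln β = −½·[z(H)² − z(FA)²] = −0.5 × (0.498 − 0.003) = -0.2475

ln β = -0.25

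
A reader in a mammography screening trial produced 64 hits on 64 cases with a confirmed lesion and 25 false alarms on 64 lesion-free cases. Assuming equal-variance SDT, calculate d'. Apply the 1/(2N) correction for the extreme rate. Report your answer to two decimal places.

The hit rate is 64/64 = 1, so apply the 1/(2N) correction: H → 1 − 1/(2·64) = 0.99219.
z(H) = z(0.99219) = 2.418
z(FA) = z(0.39062) = -0.278
d' = 2.418 − (-0.278) = 2.696

d' = 2.70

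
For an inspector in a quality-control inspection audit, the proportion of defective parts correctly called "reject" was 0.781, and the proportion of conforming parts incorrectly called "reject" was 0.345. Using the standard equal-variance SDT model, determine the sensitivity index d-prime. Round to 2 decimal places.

d-prime = 1.17

z(0.781) = 0.7756, z(0.345) = -0.3989
d' = z(H) − z(FA) = 0.7756 − (-0.3989) = 1.1745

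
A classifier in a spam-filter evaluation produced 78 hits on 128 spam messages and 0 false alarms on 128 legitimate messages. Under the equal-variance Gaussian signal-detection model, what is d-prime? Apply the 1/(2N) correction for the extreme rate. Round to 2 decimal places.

d-prime = 2.94

The false-alarm rate is 0/128 = 0, so apply the 1/(2N) correction: FA → 1/(2·128) = 0.00391.
z(H) = z(0.60938) = 0.278
z(FA) = z(0.00391) = -2.660
d' = 0.278 − (-2.660) = 2.938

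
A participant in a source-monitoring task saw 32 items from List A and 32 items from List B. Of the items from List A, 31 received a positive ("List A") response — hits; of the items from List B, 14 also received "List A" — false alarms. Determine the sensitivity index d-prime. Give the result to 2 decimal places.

H = 31/32 = 0.9688
FA = 14/32 = 0.4375
Φ⁻¹(H) = 1.863
Φ⁻¹(FA) = -0.157
d' = z(H) − z(FA) = 1.863 − (-0.157) = 2.020

d-prime = 2.02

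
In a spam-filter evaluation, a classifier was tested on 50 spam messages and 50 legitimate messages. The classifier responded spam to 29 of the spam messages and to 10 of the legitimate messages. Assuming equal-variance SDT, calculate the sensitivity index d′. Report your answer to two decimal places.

H = 29/50 = 0.5800
FA = 10/50 = 0.2000
Φ⁻¹(0.5800) = 0.202, Φ⁻¹(0.2000) = -0.842
d' = z(H) − z(FA) = 0.202 − (-0.842) = 1.044

d′ = 1.04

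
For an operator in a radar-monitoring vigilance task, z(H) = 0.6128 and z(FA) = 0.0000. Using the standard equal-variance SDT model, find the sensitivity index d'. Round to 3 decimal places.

d' = z(H) − z(FA) = 0.6128 − 0.0000 = 0.6128

d' = 0.613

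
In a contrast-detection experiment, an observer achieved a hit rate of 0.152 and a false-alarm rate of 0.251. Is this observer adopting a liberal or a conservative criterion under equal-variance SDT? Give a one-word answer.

z(H) = -1.028, z(FA) = -0.671
c = −½·(z(H) + z(FA)) = 0.8495
c > 0 → conservative criterion (biased toward responding “no”).

conservative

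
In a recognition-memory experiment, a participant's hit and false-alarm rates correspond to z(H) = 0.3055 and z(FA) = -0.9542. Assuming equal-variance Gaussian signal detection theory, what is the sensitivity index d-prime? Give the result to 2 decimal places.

d' = z(H) − z(FA) = 0.3055 − (-0.9542) = 1.2597

d-prime = 1.26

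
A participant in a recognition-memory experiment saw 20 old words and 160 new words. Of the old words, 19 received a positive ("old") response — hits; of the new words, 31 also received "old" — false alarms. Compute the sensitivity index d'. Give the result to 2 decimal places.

d' = 2.51

H = 19/20 = 0.9500
FA = 31/160 = 0.1938
Φ⁻¹(H) = 1.6449
Φ⁻¹(FA) = -0.8640
d' = z(H) − z(FA) = 1.6449 − (-0.8640) = 2.5089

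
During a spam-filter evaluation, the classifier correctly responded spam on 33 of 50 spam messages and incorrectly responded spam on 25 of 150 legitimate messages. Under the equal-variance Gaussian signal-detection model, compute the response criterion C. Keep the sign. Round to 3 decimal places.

C = 0.277

H = 33/50 = 0.6600
FA = 25/150 = 0.1667
Φ⁻¹(H) = 0.4125
Φ⁻¹(FA) = -0.9673
c = −½·[z(H) + z(FA)] = −0.5 × (0.4125 + (-0.9673)) = 0.2774
c > 0: the classifier has a conservative response bias.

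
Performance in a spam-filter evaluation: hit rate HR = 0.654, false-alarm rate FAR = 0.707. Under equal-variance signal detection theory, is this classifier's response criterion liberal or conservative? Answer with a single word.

liberal

z(H) = 0.396, z(FA) = 0.545
c = −½·(z(H) + z(FA)) = -0.4705
c < 0 → liberal criterion (biased toward responding “yes”).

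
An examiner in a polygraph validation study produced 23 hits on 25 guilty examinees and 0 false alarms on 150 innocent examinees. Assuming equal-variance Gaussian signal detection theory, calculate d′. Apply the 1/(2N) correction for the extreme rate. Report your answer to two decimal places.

The false-alarm rate is 0/150 = 0, so apply the 1/(2N) correction: FA → 1/(2·150) = 0.00333.
z(H) = z(0.92000) = 1.405
z(FA) = z(0.00333) = -2.713
d' = 1.405 − (-2.713) = 4.118

d′ = 4.12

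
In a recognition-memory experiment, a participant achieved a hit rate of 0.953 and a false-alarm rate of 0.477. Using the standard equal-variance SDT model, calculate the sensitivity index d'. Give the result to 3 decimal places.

z(H) = z(0.953) = 1.6747
z(FA) = z(0.477) = -0.0577
d' = z(H) − z(FA) = 1.6747 − (-0.0577) = 1.7324

d' = 1.732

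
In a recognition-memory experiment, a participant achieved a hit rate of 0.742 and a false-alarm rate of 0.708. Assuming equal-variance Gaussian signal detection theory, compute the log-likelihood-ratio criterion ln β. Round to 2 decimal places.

ln β = -0.06

Φ⁻¹(H) = 0.650
Φ⁻¹(FA) = 0.548
ln β = −½·[z(H)² − z(FA)²] = −0.5 × (0.423 − 0.300) = -0.0615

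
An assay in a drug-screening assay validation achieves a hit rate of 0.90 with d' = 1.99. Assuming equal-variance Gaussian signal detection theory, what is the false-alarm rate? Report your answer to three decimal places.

z(hit rate) = z(0.90) = 1.2816
z(FA) = z(H) − d' = 1.2816 − 1.99 = -0.7084
false-alarm rate = Φ(-0.7084) = 0.2393

false-alarm rate = 0.239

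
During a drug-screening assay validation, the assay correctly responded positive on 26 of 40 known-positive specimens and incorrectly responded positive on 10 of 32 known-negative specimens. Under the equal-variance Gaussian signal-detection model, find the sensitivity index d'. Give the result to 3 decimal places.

H = 26/40 = 0.6500
FA = 10/32 = 0.3125
Φ⁻¹(0.6500) = 0.3853, Φ⁻¹(0.3125) = -0.4888
d' = z(H) − z(FA) = 0.3853 − (-0.4888) = 0.8741

d' = 0.874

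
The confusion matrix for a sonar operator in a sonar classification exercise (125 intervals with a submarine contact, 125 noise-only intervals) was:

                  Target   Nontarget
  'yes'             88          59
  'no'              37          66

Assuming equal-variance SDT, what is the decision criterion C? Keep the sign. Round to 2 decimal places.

H = 88/125 = 0.7040
FA = 59/125 = 0.4720
Φ⁻¹(0.7040) = 0.5359, Φ⁻¹(0.4720) = -0.0702
c = −½·[z(H) + z(FA)] = −0.5 × (0.5359 + (-0.0702)) = -0.23285
c < 0: the sonar operator has a liberal response bias.

C = -0.23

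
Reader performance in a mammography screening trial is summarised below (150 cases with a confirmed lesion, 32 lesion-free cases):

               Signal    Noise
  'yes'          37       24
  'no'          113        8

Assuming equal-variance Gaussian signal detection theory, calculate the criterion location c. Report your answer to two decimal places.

c = 0.01

H = 37/150 = 0.2467
FA = 24/32 = 0.7500
Φ⁻¹(0.2467) = -0.6849, Φ⁻¹(0.7500) = 0.6745
c = −½·[z(H) + z(FA)] = −0.5 × (-0.6849 + 0.6745) = 0.0052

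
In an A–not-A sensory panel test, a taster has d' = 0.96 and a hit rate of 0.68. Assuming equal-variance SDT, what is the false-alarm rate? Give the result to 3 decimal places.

false-alarm rate = 0.311

z(hit rate) = z(0.68) = 0.4677
z(FA) = z(H) − d' = 0.4677 − 0.96 = -0.4923
false-alarm rate = Φ(-0.4923) = 0.3113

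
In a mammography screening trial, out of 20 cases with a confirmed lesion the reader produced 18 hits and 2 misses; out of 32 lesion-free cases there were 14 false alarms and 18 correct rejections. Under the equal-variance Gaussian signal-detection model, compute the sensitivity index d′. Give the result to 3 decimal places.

H = 18/20 = 0.9000
FA = 14/32 = 0.4375
z(H) = z(0.9000) = 1.2816
z(FA) = z(0.4375) = -0.1573
d' = z(H) − z(FA) = 1.2816 − (-0.1573) = 1.4389

d′ = 1.439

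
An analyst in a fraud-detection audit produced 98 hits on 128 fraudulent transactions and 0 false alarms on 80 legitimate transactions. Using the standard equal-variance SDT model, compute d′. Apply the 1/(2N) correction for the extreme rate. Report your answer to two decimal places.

d′ = 3.22

The false-alarm rate is 0/80 = 0, so apply the 1/(2N) correction: FA → 1/(2·80) = 0.00625.
z(H) = z(0.76562) = 0.724
z(FA) = z(0.00625) = -2.498
d' = 0.724 − (-2.498) = 3.222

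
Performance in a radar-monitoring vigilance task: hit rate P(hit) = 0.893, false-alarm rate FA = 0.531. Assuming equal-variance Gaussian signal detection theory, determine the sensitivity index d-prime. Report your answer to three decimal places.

d-prime = 1.165

z(0.893) = 1.2426, z(0.531) = 0.0778
d' = z(H) − z(FA) = 1.2426 − 0.0778 = 1.1648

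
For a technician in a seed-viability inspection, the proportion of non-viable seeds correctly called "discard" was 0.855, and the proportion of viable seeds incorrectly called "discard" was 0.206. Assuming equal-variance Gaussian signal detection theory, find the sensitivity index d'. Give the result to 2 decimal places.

d' = 1.88

z(H) = 1.058
z(FA) = -0.820
d' = z(H) − z(FA) = 1.058 − (-0.820) = 1.878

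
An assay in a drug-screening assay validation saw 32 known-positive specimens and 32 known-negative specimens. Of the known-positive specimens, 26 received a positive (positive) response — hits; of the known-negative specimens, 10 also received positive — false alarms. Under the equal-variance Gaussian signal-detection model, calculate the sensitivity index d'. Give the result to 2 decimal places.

H = 26/32 = 0.8125
FA = 10/32 = 0.3125
z(H) = z(0.8125) = 0.887
z(FA) = z(0.3125) = -0.489
d' = z(H) − z(FA) = 0.887 − (-0.489) = 1.376

d' = 1.38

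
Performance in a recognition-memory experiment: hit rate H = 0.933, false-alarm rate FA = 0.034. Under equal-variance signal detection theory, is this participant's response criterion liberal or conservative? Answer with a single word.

z(H) = 1.499, z(FA) = -1.825
c = −½·(z(H) + z(FA)) = 0.163
c > 0 → conservative criterion (biased toward responding “no”).

conservative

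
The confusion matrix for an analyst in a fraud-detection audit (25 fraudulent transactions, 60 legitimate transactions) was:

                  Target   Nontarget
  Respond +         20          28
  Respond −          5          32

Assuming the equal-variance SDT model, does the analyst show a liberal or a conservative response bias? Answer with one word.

liberal

z(H) = 0.842, z(FA) = -0.084
c = −½·(z(H) + z(FA)) = -0.379
c < 0 → liberal criterion (biased toward responding “yes”).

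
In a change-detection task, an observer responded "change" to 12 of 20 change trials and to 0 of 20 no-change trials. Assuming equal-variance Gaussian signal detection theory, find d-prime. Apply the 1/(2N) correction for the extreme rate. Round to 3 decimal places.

The false-alarm rate is 0/20 = 0, so apply the 1/(2N) correction: FA → 1/(2·20) = 0.02500.
z(H) = z(0.60000) = 0.2533
z(FA) = z(0.02500) = -1.9600
d' = 0.2533 − (-1.9600) = 2.2133

d-prime = 2.213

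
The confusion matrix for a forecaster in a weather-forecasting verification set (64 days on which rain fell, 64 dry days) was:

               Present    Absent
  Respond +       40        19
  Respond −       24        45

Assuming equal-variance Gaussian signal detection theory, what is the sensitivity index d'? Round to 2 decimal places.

d' = 0.85

H = 40/64 = 0.6250
FA = 19/64 = 0.2969
z(H) = z(0.6250) = 0.3186
z(FA) = z(0.2969) = -0.5333
d' = z(H) − z(FA) = 0.3186 − (-0.5333) = 0.8519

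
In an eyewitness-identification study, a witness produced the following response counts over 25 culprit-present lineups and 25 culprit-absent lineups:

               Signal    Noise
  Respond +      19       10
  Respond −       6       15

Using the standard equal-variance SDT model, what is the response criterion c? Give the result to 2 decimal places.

H = 19/25 = 0.7600
FA = 10/25 = 0.4000
z(H) = 0.706
z(FA) = -0.253
c = −½·[z(H) + z(FA)] = −0.5 × (0.706 + (-0.253)) = -0.2265
c < 0: the witness has a liberal response bias.

c = -0.23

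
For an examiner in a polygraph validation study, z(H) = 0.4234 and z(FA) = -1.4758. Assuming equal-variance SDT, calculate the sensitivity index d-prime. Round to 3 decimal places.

d-prime = 1.899

d' = z(H) − z(FA) = 0.4234 − (-1.4758) = 1.8992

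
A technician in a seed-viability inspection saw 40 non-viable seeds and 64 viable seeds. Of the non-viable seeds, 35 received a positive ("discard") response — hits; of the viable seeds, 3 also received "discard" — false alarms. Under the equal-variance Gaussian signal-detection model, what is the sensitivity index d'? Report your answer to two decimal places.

d' = 2.83

H = 35/40 = 0.8750
FA = 3/64 = 0.0469
z(H) = z(0.8750) = 1.1503
z(FA) = z(0.0469) = -1.6757
d' = z(H) − z(FA) = 1.1503 − (-1.6757) = 2.8260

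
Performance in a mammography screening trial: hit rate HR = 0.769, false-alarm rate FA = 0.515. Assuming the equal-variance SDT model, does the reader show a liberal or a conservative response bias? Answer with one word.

liberal

z(H) = 0.736, z(FA) = 0.038
c = −½·(z(H) + z(FA)) = -0.387
c < 0 → liberal criterion (biased toward responding “yes”).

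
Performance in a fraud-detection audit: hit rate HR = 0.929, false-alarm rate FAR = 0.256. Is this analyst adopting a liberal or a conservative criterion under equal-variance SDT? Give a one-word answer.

liberal

z(H) = 1.468, z(FA) = -0.656
c = −½·(z(H) + z(FA)) = -0.406
c < 0 → liberal criterion (biased toward responding “yes”).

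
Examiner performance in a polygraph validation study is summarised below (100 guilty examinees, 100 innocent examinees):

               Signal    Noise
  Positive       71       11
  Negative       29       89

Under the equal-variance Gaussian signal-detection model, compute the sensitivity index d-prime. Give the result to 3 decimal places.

d-prime = 1.780

H = 71/100 = 0.7100
FA = 11/100 = 0.1100
z(0.7100) = 0.5534, z(0.1100) = -1.2265
d' = z(H) − z(FA) = 0.5534 − (-1.2265) = 1.7799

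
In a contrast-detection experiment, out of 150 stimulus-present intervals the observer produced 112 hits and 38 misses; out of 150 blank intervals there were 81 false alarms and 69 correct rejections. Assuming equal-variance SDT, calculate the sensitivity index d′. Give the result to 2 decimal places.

H = 112/150 = 0.7467
FA = 81/150 = 0.5400
Φ⁻¹(0.7467) = 0.6641, Φ⁻¹(0.5400) = 0.1004
d' = z(H) − z(FA) = 0.6641 − 0.1004 = 0.5637

d′ = 0.56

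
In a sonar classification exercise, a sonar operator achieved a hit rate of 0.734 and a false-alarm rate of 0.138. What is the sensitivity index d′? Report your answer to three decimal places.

d′ = 1.714

z(H) = 0.6250
z(FA) = -1.0893
d' = z(H) − z(FA) = 0.6250 − (-1.0893) = 1.7143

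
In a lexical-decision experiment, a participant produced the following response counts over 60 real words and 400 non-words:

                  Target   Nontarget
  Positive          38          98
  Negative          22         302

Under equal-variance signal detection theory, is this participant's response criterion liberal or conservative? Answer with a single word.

z(H) = 0.341, z(FA) = -0.690
c = −½·(z(H) + z(FA)) = 0.1745
c > 0 → conservative criterion (biased toward responding “no”).

conservative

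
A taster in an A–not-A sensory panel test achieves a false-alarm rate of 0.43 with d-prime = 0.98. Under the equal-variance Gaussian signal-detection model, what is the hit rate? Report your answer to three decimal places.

z(false-alarm rate) = z(0.43) = -0.1764
z(H) = z(FA) + d' = -0.1764 + 0.98 = 0.8036
hit rate = Φ(0.8036) = 0.7892

hit rate = 0.789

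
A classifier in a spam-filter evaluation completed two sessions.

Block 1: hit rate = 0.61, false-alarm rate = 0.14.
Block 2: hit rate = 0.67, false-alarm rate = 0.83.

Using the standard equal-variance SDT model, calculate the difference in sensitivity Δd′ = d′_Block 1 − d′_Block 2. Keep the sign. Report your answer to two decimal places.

Δd′ = 1.87

Block 1: z(0.61) = 0.279, z(0.14) = -1.080, d' = 1.359
Block 2: z(0.67) = 0.440, z(0.83) = 0.954, d' = -0.514
Δd' = d'_Block 1 − d'_Block 2 = 1.359 − (-0.514) = 1.873
Block 1 has the higher sensitivity.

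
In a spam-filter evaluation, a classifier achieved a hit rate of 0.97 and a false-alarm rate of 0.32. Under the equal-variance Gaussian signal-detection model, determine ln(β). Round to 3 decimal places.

ln β = -1.659

Φ⁻¹(H) = Φ⁻¹(0.97) = 1.8808
Φ⁻¹(FA) = Φ⁻¹(0.32) = -0.4677
ln β = −½·[z(H)² − z(FA)²] = −0.5 × (3.5374 − 0.2187) = -1.65935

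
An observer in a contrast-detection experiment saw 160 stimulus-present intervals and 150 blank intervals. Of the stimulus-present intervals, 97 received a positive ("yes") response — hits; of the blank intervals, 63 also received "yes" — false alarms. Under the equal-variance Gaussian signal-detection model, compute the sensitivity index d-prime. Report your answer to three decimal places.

H = 97/160 = 0.6062
FA = 63/150 = 0.4200
z(H) = z(0.6062) = 0.2694
z(FA) = z(0.4200) = -0.2019
d' = z(H) − z(FA) = 0.2694 − (-0.2019) = 0.4713

d-prime = 0.471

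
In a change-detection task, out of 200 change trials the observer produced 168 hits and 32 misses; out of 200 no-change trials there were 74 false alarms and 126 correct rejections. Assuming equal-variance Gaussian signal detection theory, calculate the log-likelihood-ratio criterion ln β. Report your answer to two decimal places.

ln β = -0.44

H = 168/200 = 0.8400
FA = 74/200 = 0.3700
z(0.8400) = 0.994, z(0.3700) = -0.332
ln β = −½·[z(H)² − z(FA)²] = −0.5 × (0.988 − 0.110) = -0.439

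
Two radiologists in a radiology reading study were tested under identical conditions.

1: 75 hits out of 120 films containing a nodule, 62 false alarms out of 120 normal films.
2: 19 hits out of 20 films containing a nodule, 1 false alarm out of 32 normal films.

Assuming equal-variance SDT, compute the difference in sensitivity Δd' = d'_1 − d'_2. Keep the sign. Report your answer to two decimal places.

Δd' = -3.23

1: z(0.6250) = 0.319, z(0.5167) = 0.042, d' = 0.277
2: z(0.9500) = 1.645, z(0.0312) = -1.863, d' = 3.508
Δd' = d'_1 − d'_2 = 0.277 − 3.508 = -3.231
2 has the higher sensitivity.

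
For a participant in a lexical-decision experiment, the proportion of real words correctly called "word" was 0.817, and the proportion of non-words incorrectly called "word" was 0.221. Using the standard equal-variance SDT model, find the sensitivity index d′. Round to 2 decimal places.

d′ = 1.67

z(H) = z(0.817) = 0.904
z(FA) = z(0.221) = -0.769
d' = z(H) − z(FA) = 0.904 − (-0.769) = 1.673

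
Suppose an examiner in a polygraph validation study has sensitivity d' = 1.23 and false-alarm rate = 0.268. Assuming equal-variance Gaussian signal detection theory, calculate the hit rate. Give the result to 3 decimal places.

z(false-alarm rate) = z(0.268) = -0.6189
z(H) = z(FA) + d' = -0.6189 + 1.23 = 0.6111
hit rate = Φ(0.6111) = 0.7294

hit rate = 0.729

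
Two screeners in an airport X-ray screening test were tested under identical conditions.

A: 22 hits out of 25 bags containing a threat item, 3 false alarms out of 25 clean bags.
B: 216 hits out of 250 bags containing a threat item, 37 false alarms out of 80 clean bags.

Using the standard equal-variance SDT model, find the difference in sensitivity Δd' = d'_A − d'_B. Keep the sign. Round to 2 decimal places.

A: z(0.8800) = 1.175, z(0.1200) = -1.175, d' = 2.350
B: z(0.8640) = 1.098, z(0.4625) = -0.094, d' = 1.192
Δd' = d'_A − d'_B = 2.350 − 1.192 = 1.158
A has the higher sensitivity.

Δd' = 1.16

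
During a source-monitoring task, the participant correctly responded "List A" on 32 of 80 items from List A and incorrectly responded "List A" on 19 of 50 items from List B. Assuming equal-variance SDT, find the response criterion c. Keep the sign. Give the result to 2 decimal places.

c = 0.28

H = 32/80 = 0.4000
FA = 19/50 = 0.3800
Φ⁻¹(0.4000) = -0.2533, Φ⁻¹(0.3800) = -0.3055
c = −½·[z(H) + z(FA)] = −0.5 × (-0.2533 + (-0.3055)) = 0.2794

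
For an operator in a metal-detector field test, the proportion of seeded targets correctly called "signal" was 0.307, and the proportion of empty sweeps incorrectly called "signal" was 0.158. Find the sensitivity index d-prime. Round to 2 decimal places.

d-prime = 0.50

z(0.307) = -0.5044, z(0.158) = -1.0027
d' = z(H) − z(FA) = -0.5044 − (-1.0027) = 0.4983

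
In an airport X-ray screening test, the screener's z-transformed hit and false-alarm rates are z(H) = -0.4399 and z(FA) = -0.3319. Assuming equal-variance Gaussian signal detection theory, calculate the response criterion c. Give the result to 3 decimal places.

c = −½·[z(H) + z(FA)] = −½·(-0.4399 + (-0.3319)) = 0.3859
c > 0: the screener has a conservative response bias.

c = 0.386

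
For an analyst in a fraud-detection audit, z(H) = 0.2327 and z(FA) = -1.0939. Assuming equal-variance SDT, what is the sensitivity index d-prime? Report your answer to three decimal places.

d' = z(H) − z(FA) = 0.2327 − (-1.0939) = 1.3266

d-prime = 1.327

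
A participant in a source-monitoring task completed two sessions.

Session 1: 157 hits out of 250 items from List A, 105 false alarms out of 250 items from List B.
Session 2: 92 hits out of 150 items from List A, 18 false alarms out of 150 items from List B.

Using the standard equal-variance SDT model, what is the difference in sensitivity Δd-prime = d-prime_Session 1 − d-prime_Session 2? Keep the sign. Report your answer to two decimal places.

Δd-prime = -0.93

Session 1: z(0.6280) = 0.327, z(0.4200) = -0.202, d' = 0.529
Session 2: z(0.6133) = 0.288, z(0.1200) = -1.175, d' = 1.463
Δd' = d'_Session 1 − d'_Session 2 = 0.529 − 1.463 = -0.934
Session 2 has the higher sensitivity.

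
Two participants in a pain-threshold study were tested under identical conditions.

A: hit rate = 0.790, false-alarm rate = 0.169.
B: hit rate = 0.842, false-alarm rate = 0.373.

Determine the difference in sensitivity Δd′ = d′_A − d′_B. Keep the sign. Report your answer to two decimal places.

A: z(0.790) = 0.806, z(0.169) = -0.958, d' = 1.764
B: z(0.842) = 1.003, z(0.373) = -0.324, d' = 1.327
Δd' = d'_A − d'_B = 1.764 − 1.327 = 0.437
A has the higher sensitivity.

Δd′ = 0.44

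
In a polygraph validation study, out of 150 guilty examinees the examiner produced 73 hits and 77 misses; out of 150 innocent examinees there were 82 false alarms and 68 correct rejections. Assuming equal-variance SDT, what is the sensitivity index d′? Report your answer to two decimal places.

H = 73/150 = 0.4867
FA = 82/150 = 0.5467
Φ⁻¹(H) = -0.033
Φ⁻¹(FA) = 0.117
d' = z(H) − z(FA) = -0.033 − 0.117 = -0.150

d′ = -0.15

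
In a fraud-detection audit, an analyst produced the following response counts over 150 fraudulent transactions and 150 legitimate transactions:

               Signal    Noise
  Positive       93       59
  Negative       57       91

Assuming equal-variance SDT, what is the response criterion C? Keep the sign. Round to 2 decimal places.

H = 93/150 = 0.6200
FA = 59/150 = 0.3933
Φ⁻¹(0.6200) = 0.3055, Φ⁻¹(0.3933) = -0.2707
c = −½·[z(H) + z(FA)] = −0.5 × (0.3055 + (-0.2707)) = -0.0174
c < 0: the analyst has a liberal response bias.

C = -0.02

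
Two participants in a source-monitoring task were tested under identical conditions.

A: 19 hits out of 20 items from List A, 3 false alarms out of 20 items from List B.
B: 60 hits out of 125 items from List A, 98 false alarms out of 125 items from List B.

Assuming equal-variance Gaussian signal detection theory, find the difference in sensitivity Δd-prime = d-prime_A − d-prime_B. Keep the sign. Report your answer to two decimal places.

A: z(0.9500) = 1.645, z(0.1500) = -1.036, d' = 2.681
B: z(0.4800) = -0.050, z(0.7840) = 0.786, d' = -0.836
Δd' = d'_A − d'_B = 2.681 − (-0.836) = 3.517
A has the higher sensitivity.

Δd-prime = 3.52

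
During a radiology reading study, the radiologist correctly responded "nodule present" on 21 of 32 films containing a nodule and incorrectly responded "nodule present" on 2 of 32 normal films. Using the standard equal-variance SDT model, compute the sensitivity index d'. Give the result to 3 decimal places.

H = 21/32 = 0.6562
FA = 2/32 = 0.0625
Φ⁻¹(H) = 0.4021
Φ⁻¹(FA) = -1.5341
d' = z(H) − z(FA) = 0.4021 − (-1.5341) = 1.9362

d' = 1.936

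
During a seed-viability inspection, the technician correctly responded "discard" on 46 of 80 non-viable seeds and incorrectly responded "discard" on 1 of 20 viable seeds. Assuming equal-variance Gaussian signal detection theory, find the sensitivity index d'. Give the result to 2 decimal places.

H = 46/80 = 0.5750
FA = 1/20 = 0.0500
z(0.5750) = 0.1891, z(0.0500) = -1.6449
d' = z(H) − z(FA) = 0.1891 − (-1.6449) = 1.8340

d' = 1.83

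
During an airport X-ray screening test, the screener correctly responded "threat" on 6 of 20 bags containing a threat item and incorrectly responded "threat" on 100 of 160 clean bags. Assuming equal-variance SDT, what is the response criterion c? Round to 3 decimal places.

H = 6/20 = 0.3000
FA = 100/160 = 0.6250
Φ⁻¹(H) = Φ⁻¹(0.3000) = -0.5244
Φ⁻¹(FA) = Φ⁻¹(0.6250) = 0.3186
c = −½·[z(H) + z(FA)] = −0.5 × (-0.5244 + 0.3186) = 0.1029
c > 0: the screener has a conservative response bias.

c = 0.103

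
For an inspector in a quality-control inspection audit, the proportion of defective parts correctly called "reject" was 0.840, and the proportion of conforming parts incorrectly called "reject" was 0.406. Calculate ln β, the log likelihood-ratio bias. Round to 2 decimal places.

ln β = -0.47

Φ⁻¹(H) = Φ⁻¹(0.840) = 0.994
Φ⁻¹(FA) = Φ⁻¹(0.406) = -0.238
ln β = −½·[z(H)² − z(FA)²] = −0.5 × (0.988 − 0.057) = -0.4655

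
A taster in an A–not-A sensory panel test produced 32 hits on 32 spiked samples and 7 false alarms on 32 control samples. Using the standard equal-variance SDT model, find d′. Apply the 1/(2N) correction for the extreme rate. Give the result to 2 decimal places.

The hit rate is 32/32 = 1, so apply the 1/(2N) correction: H → 1 − 1/(2·32) = 0.98438.
z(H) = z(0.98438) = 2.154
z(FA) = z(0.21875) = -0.776
d' = 2.154 − (-0.776) = 2.930

d′ = 2.93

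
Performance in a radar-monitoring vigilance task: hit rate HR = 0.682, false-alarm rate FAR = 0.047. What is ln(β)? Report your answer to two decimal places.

ln β = 1.29

Φ⁻¹(H) = Φ⁻¹(0.682) = 0.473
Φ⁻¹(FA) = Φ⁻¹(0.047) = -1.675
ln β = −½·[z(H)² − z(FA)²] = −0.5 × (0.224 − 2.806) = 1.291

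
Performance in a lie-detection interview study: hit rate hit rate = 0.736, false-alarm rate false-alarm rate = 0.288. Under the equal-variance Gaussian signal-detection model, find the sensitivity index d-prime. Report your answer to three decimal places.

d-prime = 1.190

Φ⁻¹(H) = Φ⁻¹(0.736) = 0.6311
Φ⁻¹(FA) = Φ⁻¹(0.288) = -0.5592
d' = z(H) − z(FA) = 0.6311 − (-0.5592) = 1.1903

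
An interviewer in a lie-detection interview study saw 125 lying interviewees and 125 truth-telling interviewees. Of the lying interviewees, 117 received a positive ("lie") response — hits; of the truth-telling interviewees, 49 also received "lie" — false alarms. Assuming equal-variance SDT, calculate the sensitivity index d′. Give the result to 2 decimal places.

d′ = 1.80

H = 117/125 = 0.9360
FA = 49/125 = 0.3920
Φ⁻¹(0.9360) = 1.522, Φ⁻¹(0.3920) = -0.274
d' = z(H) − z(FA) = 1.522 − (-0.274) = 1.796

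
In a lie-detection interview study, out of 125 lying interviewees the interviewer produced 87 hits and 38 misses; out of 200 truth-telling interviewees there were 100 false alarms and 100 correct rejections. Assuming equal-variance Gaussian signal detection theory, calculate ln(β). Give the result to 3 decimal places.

ln β = -0.132

H = 87/125 = 0.6960
FA = 100/200 = 0.5000
Φ⁻¹(0.6960) = 0.5129, Φ⁻¹(0.5000) = 0.0000
ln β = −½·[z(H)² − z(FA)²] = −0.5 × (0.2631 − 0.0000) = -0.13155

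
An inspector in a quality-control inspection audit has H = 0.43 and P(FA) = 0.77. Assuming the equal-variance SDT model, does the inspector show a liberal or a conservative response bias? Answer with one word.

z(H) = -0.176, z(FA) = 0.739
c = −½·(z(H) + z(FA)) = -0.2815
c < 0 → liberal criterion (biased toward responding “yes”).

liberal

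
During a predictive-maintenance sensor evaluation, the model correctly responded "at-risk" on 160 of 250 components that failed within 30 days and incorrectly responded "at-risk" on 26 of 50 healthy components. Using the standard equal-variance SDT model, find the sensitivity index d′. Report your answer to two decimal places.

H = 160/250 = 0.6400
FA = 26/50 = 0.5200
z(H) = z(0.6400) = 0.358
z(FA) = z(0.5200) = 0.050
d' = z(H) − z(FA) = 0.358 − 0.050 = 0.308

d′ = 0.31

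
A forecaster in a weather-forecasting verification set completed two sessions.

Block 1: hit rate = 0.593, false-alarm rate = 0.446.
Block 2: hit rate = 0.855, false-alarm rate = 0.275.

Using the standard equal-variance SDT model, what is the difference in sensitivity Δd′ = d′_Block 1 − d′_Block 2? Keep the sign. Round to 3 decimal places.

Block 1: z(0.593) = 0.2353, z(0.446) = -0.1358, d' = 0.3711
Block 2: z(0.855) = 1.0581, z(0.275) = -0.5978, d' = 1.6559
Δd' = d'_Block 1 − d'_Block 2 = 0.3711 − 1.6559 = -1.2848
Block 2 has the higher sensitivity.

Δd′ = -1.285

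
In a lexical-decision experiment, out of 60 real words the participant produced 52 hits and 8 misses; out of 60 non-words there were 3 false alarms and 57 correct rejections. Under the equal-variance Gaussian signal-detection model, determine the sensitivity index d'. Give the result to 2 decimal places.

H = 52/60 = 0.8667
FA = 3/60 = 0.0500
z(H) = z(0.8667) = 1.111
z(FA) = z(0.0500) = -1.645
d' = z(H) − z(FA) = 1.111 − (-1.645) = 2.756

d' = 2.76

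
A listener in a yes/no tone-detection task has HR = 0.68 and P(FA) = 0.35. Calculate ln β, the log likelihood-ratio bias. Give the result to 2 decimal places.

z(H) = z(0.68) = 0.468
z(FA) = z(0.35) = -0.385
ln β = −½·[z(H)² − z(FA)²] = −0.5 × (0.219 − 0.148) = -0.0355

ln β = -0.04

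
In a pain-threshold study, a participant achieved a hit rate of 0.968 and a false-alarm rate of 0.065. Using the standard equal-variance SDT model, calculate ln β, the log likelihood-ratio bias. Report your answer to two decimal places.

ln β = -0.57

z(H) = z(0.968) = 1.852
z(FA) = z(0.065) = -1.514
ln β = −½·[z(H)² − z(FA)²] = −0.5 × (3.430 − 2.292) = -0.569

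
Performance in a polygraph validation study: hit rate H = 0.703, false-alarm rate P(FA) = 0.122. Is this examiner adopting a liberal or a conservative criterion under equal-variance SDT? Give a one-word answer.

z(H) = 0.533, z(FA) = -1.165
c = −½·(z(H) + z(FA)) = 0.316
c > 0 → conservative criterion (biased toward responding “no”).

conservative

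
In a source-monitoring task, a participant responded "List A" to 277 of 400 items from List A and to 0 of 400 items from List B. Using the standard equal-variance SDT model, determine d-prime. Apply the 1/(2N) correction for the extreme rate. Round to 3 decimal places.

d-prime = 3.526

The false-alarm rate is 0/400 = 0, so apply the 1/(2N) correction: FA → 1/(2·400) = 0.00125.
z(H) = z(0.69250) = 0.5029
z(FA) = z(0.00125) = -3.0233
d' = 0.5029 − (-3.0233) = 3.5262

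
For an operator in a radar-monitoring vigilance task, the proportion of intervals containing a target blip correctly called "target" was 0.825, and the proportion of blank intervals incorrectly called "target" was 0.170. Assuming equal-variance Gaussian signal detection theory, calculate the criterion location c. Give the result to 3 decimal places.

z(H) = 0.9346
z(FA) = -0.9542
c = −½·[z(H) + z(FA)] = −0.5 × (0.9346 + (-0.9542)) = 0.0098
c > 0: the operator has a conservative response bias.

c = 0.010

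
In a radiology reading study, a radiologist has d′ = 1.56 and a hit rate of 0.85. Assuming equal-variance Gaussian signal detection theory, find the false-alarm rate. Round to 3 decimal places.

false-alarm rate = 0.300

z(hit rate) = z(0.85) = 1.0364
z(FA) = z(H) − d' = 1.0364 − 1.56 = -0.5236
false-alarm rate = Φ(-0.5236) = 0.3003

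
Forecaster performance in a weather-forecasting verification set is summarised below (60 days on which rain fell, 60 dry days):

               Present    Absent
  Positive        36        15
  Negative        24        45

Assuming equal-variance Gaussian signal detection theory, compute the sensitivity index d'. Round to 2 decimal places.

H = 36/60 = 0.6000
FA = 15/60 = 0.2500
z(0.6000) = 0.2533, z(0.2500) = -0.6745
d' = z(H) − z(FA) = 0.2533 − (-0.6745) = 0.9278

d' = 0.93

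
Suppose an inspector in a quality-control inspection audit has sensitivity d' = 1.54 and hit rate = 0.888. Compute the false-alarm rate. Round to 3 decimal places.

false-alarm rate = 0.373

z(hit rate) = z(0.888) = 1.2160
z(FA) = z(H) − d' = 1.2160 − 1.54 = -0.3240
false-alarm rate = Φ(-0.3240) = 0.3730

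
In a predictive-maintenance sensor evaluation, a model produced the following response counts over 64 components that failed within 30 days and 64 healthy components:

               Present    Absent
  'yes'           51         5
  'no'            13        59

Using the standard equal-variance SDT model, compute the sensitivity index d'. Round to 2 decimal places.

d' = 2.25

H = 51/64 = 0.7969
FA = 5/64 = 0.0781
z(H) = z(0.7969) = 0.831
z(FA) = z(0.0781) = -1.418
d' = z(H) − z(FA) = 0.831 − (-1.418) = 2.249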